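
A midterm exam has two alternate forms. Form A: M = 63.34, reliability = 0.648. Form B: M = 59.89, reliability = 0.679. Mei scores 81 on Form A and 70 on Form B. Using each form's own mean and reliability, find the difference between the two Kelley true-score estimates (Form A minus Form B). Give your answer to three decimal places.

8.029

T̂_A = 0.648(81) + 0.352(63.34) = 74.78368
T̂_B = 0.679(70) + 0.321(59.89) = 66.75469
T̂_A − T̂_B = 8.02899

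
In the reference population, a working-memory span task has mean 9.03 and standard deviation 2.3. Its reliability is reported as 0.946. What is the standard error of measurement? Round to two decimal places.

0.53

SEM = SD · √(1 − ρ) = 2.3 × √0.054 = 2.3 × 0.2324 = 0.534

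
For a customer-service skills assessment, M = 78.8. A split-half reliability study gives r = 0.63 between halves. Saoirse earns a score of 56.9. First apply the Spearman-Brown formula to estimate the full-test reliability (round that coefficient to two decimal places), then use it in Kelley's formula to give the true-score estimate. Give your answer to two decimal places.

Spearman-Brown: ρ = 2r/(1 + r) = 2(0.63)/(1 + 0.63) = 1.260/1.63 = 0.7730 → 0.77
Weight the observed score by reliability and the mean by (1 − reliability): T̂ = 0.77·56.9 + 0.23·78.8 = 43.813 + 18.124 = 61.937.

61.94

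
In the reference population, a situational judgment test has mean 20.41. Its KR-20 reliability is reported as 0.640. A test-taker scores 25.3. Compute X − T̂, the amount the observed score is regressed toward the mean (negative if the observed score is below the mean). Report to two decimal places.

1.76

T̂ = 0.640(25.3) + 0.360(20.41) = 16.1920 + 7.34760 = 23.5396 → 23.540
X − T̂ = 25.3 − 23.540 = 1.760 → 1.76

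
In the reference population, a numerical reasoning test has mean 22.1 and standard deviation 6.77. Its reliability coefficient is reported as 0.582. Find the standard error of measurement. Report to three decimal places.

SEM = SD · √(1 − ρ) = 6.77 × √0.418 = 6.77 × 0.6465 = 4.3770

4.377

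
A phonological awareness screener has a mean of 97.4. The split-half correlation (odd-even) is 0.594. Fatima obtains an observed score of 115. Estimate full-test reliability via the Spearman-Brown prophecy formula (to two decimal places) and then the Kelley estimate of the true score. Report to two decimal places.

110.60

Spearman-Brown: ρ = 2r/(1 + r) = 2(0.594)/(1 + 0.594) = 1.1880/1.594 = 0.7453 → 0.75
Kelley's formula gives T̂ = 0.75·115 + 0.25·97.4 = 86.25 + 24.350 = 110.600.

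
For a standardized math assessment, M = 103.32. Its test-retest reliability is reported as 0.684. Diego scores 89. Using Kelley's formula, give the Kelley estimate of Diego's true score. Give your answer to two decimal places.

Weight the observed score by reliability and the mean by (1 − reliability): T̂ = 0.684·89 + 0.316·103.32 = 60.876 + 32.64912 = 93.525.

93.53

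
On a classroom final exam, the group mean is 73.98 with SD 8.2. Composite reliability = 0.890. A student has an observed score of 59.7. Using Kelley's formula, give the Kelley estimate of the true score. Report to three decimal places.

61.271

Regress the observed score toward the mean by the unreliability: T̂ = 0.890·59.7 + 0.110·73.98 = 53.1330 + 8.13780 = 61.2708.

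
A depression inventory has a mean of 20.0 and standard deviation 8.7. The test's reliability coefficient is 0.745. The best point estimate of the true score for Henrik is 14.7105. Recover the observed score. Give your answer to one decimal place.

T̂ = ρX + (1 − ρ)μ  ⇒  X = (T̂ − (1 − ρ)μ) / ρ
X = (14.7105 − 0.255 × 20.0) / 0.745 = (14.7105 − 5.1000) / 0.745 = 9.6105 / 0.745 = 12.900

12.9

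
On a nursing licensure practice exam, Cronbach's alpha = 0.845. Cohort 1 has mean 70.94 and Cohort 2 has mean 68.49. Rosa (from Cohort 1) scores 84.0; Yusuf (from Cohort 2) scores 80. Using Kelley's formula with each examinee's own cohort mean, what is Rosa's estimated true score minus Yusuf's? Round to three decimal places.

3.760

T̂_Rosa = 0.845(84.0) + 0.155(70.94) = 81.97570
T̂_Yusuf = 0.845(80) + 0.155(68.49) = 78.21595
Difference = 81.97570 − 78.21595 = 3.75975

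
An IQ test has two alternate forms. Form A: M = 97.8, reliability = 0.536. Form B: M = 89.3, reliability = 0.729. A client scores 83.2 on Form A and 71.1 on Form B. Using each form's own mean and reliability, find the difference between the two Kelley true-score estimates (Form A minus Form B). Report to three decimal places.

13.942

T̂_A = 0.536(83.2) + 0.464(97.8) = 89.97440
T̂_B = 0.729(71.1) + 0.271(89.3) = 76.03220
T̂_A − T̂_B = 13.94220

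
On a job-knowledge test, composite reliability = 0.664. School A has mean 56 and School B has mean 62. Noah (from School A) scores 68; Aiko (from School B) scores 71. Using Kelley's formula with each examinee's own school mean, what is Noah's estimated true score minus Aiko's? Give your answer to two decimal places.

-4.01

T̂_Noah = 0.664(68) + 0.336(56) = 63.9680
T̂_Aiko = 0.664(71) + 0.336(62) = 67.9760
Difference = 63.9680 − 67.9760 = -4.0080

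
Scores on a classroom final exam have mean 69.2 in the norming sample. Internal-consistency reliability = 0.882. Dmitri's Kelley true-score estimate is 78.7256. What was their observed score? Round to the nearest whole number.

T̂ = ρX + (1 − ρ)μ  ⇒  X = (T̂ − (1 − ρ)μ) / ρ
X = (78.7256 − 0.118 × 69.2) / 0.882 = (78.7256 − 8.1656) / 0.882 = 70.5600 / 0.882 = 80.00

80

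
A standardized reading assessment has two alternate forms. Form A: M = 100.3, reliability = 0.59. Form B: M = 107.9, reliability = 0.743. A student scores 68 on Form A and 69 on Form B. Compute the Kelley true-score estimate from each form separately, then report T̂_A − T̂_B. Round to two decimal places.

2.25

T̂_A = 0.59(68) + 0.41(100.3) = 81.2430
T̂_B = 0.743(69) + 0.257(107.9) = 78.9973
T̂_A − T̂_B = 2.2457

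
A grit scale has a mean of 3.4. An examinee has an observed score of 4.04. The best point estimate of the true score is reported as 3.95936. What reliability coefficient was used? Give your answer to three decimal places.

0.874

T̂ = ρX + (1 − ρ)μ  ⇒  T̂ − μ = ρ(X − μ)
ρ = (T̂ − μ)/(X − μ) = (3.95936 − 3.4) / (4.04 − 3.4) = 0.55936 / 0.64 = 0.87400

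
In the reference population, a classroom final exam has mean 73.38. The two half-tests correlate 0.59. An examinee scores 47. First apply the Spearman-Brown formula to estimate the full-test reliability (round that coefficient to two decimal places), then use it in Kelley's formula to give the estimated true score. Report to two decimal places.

53.86

Spearman-Brown: ρ = 2r/(1 + r) = 2(0.59)/(1 + 0.59) = 1.180/1.59 = 0.7421 → 0.74
T̂ = ρX + (1 − ρ)μ
  = 0.74 × 47 + 0.26 × 73.38
  = 34.78 + 19.0788
  = 53.859
  ≈ 53.86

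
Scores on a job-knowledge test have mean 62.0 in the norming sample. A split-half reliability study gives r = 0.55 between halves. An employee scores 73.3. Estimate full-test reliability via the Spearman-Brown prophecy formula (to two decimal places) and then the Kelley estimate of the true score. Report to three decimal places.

70.023

Spearman-Brown: ρ = 2r/(1 + r) = 2(0.55)/(1 + 0.55) = 1.100/1.55 = 0.7097 → 0.71
Regress the observed score toward the mean by the unreliability: T̂ = 0.71·73.3 + 0.29·62.0 = 52.043 + 17.980 = 70.0230.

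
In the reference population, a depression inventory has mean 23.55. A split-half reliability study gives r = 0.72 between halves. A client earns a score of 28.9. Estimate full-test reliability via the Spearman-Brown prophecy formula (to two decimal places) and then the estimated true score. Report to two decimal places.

Spearman-Brown: ρ = 2r/(1 + r) = 2(0.72)/(1 + 0.72) = 1.440/1.72 = 0.8372 → 0.84
Regress the observed score toward the mean by the unreliability: T̂ = 0.84·28.9 + 0.16·23.55 = 24.276 + 3.7680 = 28.044.

28.04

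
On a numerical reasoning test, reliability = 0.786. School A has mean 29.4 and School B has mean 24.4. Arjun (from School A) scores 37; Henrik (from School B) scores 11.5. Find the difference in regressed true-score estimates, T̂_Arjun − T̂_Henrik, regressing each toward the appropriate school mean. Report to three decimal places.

T̂_Arjun = 0.786(37) + 0.214(29.4) = 35.37360
T̂_Henrik = 0.786(11.5) + 0.214(24.4) = 14.26060
Difference = 35.37360 − 14.26060 = 21.11300

21.113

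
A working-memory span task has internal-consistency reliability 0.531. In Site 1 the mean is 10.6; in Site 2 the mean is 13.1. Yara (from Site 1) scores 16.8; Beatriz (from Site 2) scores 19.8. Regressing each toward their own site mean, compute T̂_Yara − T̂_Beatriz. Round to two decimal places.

-2.77

T̂_Yara = 0.531(16.8) + 0.469(10.6) = 13.8922
T̂_Beatriz = 0.531(19.8) + 0.469(13.1) = 16.6577
Difference = 13.8922 − 16.6577 = -2.7655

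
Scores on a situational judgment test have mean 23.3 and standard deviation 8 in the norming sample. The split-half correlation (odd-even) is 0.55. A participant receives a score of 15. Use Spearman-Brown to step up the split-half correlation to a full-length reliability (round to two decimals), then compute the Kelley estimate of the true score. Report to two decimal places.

17.41

Spearman-Brown: ρ = 2r/(1 + r) = 2(0.55)/(1 + 0.55) = 1.100/1.55 = 0.7097 → 0.71
T̂ = ρX + (1 − ρ)μ
  = 0.71 × 15 + 0.29 × 23.3
  = 10.65 + 6.757
  = 17.407
  ≈ 17.41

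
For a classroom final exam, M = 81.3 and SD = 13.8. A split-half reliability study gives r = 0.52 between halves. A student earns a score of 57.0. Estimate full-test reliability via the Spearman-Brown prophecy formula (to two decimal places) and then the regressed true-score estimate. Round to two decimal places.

64.78

Spearman-Brown: ρ = 2r/(1 + r) = 2(0.52)/(1 + 0.52) = 1.040/1.52 = 0.6842 → 0.68
T̂ = ρX + (1 − ρ)μ
  = 0.68 × 57.0 + 0.32 × 81.3
  = 38.760 + 26.016
  = 64.776
  ≈ 64.78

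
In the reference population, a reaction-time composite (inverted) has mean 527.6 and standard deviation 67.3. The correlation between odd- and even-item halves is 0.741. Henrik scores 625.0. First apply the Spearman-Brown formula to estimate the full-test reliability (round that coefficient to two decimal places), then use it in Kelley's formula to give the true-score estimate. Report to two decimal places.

610.39

Spearman-Brown: ρ = 2r/(1 + r) = 2(0.741)/(1 + 0.741) = 1.4820/1.741 = 0.8512 → 0.85
T̂ = ρX + (1 − ρ)μ
  = 0.85 × 625.0 + 0.15 × 527.6
  = 531.250 + 79.140
  = 610.390
  ≈ 610.39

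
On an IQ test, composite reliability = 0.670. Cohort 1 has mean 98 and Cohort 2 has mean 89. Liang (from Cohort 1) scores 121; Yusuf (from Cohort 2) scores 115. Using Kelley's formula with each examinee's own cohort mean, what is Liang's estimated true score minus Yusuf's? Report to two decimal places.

6.99

T̂_Liang = 0.670(121) + 0.330(98) = 113.4100
T̂_Yusuf = 0.670(115) + 0.330(89) = 106.4200
Difference = 113.4100 − 106.4200 = 6.9900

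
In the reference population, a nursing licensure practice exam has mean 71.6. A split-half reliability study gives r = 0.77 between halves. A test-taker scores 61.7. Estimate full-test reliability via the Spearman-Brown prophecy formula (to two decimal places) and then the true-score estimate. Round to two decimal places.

Spearman-Brown: ρ = 2r/(1 + r) = 2(0.77)/(1 + 0.77) = 1.540/1.77 = 0.8701 → 0.87
Regress the observed score toward the mean by the unreliability: T̂ = 0.87·61.7 + 0.13·71.6 = 53.679 + 9.308 = 62.987.

62.99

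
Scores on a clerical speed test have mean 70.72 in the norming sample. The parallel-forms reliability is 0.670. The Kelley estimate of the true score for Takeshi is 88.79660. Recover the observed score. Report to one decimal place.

97.7

T̂ = ρX + (1 − ρ)μ  ⇒  X = (T̂ − (1 − ρ)μ) / ρ
X = (88.79660 − 0.330 × 70.72) / 0.670 = (88.79660 − 23.33760) / 0.670 = 65.45900 / 0.670 = 97.700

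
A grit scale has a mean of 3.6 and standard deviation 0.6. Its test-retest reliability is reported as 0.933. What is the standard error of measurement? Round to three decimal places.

SEM = SD · √(1 − ρ) = 0.6 × √0.067 = 0.6 × 0.2588 = 0.1553

0.155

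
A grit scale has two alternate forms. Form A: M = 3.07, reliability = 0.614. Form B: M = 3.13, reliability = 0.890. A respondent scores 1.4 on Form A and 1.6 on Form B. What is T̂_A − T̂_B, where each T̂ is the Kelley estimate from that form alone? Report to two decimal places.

0.28

T̂_A = 0.614(1.4) + 0.386(3.07) = 2.0446
T̂_B = 0.890(1.6) + 0.110(3.13) = 1.7683
T̂_A − T̂_B = 0.2763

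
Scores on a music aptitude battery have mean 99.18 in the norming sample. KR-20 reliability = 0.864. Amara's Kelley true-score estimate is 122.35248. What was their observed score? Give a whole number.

T̂ = ρX + (1 − ρ)μ  ⇒  X = (T̂ − (1 − ρ)μ) / ρ
X = (122.35248 − 0.136 × 99.18) / 0.864 = (122.35248 − 13.48848) / 0.864 = 108.86400 / 0.864 = 126.00

126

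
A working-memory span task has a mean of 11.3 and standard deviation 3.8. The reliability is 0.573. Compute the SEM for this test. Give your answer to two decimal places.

SEM = SD · √(1 − ρ) = 3.8 × √0.427 = 3.8 × 0.6535 = 2.483

2.48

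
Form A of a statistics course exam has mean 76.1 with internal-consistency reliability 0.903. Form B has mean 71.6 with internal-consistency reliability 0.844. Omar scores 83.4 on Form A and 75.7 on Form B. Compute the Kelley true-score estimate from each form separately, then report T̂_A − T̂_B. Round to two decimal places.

7.63

T̂_A = 0.903(83.4) + 0.097(76.1) = 82.6919
T̂_B = 0.844(75.7) + 0.156(71.6) = 75.0604
T̂_A − T̂_B = 7.6315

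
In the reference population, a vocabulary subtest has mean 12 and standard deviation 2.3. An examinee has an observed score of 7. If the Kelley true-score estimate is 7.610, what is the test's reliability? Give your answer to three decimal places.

0.878

T̂ = ρX + (1 − ρ)μ  ⇒  T̂ − μ = ρ(X − μ)
ρ = (T̂ − μ)/(X − μ) = (7.610 − 12) / (7 − 12) = -4.390 / -5.0 = 0.87800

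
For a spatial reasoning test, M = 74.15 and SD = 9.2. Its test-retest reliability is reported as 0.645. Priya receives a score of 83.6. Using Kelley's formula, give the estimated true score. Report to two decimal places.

Kelley's formula gives T̂ = 0.645·83.6 + 0.355·74.15 = 53.9220 + 26.32325 = 80.245.

80.25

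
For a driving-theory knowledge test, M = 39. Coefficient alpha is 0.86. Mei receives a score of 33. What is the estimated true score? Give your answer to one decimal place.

33.8

Weight the observed score by reliability and the mean by (1 − reliability): T̂ = 0.86·33 + 0.14·39 = 28.38 + 5.46 = 33.84.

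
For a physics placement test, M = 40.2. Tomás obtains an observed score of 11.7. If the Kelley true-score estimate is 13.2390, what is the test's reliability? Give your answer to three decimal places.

T̂ = ρX + (1 − ρ)μ  ⇒  T̂ − μ = ρ(X − μ)
ρ = (T̂ − μ)/(X − μ) = (13.2390 − 40.2) / (11.7 − 40.2) = -26.9610 / -28.5 = 0.94600

0.946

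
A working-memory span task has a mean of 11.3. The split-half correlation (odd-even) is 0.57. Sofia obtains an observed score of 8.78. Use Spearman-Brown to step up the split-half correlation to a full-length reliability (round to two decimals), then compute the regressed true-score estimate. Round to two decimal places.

9.46

Spearman-Brown: ρ = 2r/(1 + r) = 2(0.57)/(1 + 0.57) = 1.140/1.57 = 0.7261 → 0.73
T̂ = ρX + (1 − ρ)μ
  = 0.73 × 8.78 + 0.27 × 11.3
  = 6.4094 + 3.051
  = 9.460
  ≈ 9.46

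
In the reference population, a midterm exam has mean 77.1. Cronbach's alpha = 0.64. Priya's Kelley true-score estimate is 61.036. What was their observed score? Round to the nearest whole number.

T̂ = ρX + (1 − ρ)μ  ⇒  X = (T̂ − (1 − ρ)μ) / ρ
X = (61.036 − 0.36 × 77.1) / 0.64 = (61.036 − 27.756) / 0.64 = 33.280 / 0.64 = 52.00

52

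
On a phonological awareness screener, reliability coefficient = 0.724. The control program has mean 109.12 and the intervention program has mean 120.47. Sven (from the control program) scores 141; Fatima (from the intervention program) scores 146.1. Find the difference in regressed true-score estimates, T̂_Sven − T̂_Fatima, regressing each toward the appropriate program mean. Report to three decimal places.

-6.825

T̂_Sven = 0.724(141) + 0.276(109.12) = 132.20112
T̂_Fatima = 0.724(146.1) + 0.276(120.47) = 139.02612
Difference = 132.20112 − 139.02612 = -6.82500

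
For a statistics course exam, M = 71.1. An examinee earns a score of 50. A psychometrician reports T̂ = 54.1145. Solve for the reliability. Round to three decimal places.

T̂ = ρX + (1 − ρ)μ  ⇒  T̂ − μ = ρ(X − μ)
ρ = (T̂ − μ)/(X − μ) = (54.1145 − 71.1) / (50 − 71.1) = -16.9855 / -21.1 = 0.80500

0.805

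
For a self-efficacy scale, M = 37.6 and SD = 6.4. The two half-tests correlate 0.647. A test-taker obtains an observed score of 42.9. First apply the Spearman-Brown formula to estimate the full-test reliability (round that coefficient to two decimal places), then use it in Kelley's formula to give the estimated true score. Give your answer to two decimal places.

41.79

Spearman-Brown: ρ = 2r/(1 + r) = 2(0.647)/(1 + 0.647) = 1.2940/1.647 = 0.7857 → 0.79
T̂ = 0.79(42.9) + 0.21(37.6) = 33.891 + 7.896 = 41.787 → 41.79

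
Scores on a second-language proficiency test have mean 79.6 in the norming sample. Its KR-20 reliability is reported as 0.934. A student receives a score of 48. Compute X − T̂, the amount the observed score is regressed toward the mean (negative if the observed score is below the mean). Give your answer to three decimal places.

T̂ = 0.934(48) + 0.066(79.6) = 44.832 + 5.2536 = 50.08560 → 50.0856
X − T̂ = 48 − 50.0856 = -2.0856 → -2.086

-2.086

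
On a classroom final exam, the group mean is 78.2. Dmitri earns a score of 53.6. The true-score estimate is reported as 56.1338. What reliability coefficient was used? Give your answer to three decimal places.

T̂ = ρX + (1 − ρ)μ  ⇒  T̂ − μ = ρ(X − μ)
ρ = (T̂ − μ)/(X − μ) = (56.1338 − 78.2) / (53.6 − 78.2) = -22.0662 / -24.6 = 0.89700

0.897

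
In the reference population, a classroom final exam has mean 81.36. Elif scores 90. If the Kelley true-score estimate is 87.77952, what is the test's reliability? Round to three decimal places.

T̂ = ρX + (1 − ρ)μ  ⇒  T̂ − μ = ρ(X − μ)
ρ = (T̂ − μ)/(X − μ) = (87.77952 − 81.36) / (90 − 81.36) = 6.41952 / 8.64 = 0.74300

0.743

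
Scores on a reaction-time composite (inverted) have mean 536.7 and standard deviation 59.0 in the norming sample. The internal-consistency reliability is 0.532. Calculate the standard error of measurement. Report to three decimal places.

SEM = SD · √(1 − ρ) = 59.0 × √0.468 = 59.0 × 0.6841 = 40.3622

40.362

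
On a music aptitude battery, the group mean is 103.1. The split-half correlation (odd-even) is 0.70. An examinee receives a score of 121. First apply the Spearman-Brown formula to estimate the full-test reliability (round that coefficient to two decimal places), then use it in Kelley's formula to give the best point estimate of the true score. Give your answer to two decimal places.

Spearman-Brown: ρ = 2r/(1 + r) = 2(0.70)/(1 + 0.70) = 1.400/1.70 = 0.8235 → 0.82
T̂ = ρX + (1 − ρ)μ
  = 0.82 × 121 + 0.18 × 103.1
  = 99.22 + 18.558
  = 117.778
  ≈ 117.78

117.78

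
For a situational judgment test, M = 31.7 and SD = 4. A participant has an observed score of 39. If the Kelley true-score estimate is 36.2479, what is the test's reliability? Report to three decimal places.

0.623

T̂ = ρX + (1 − ρ)μ  ⇒  T̂ − μ = ρ(X − μ)
ρ = (T̂ − μ)/(X − μ) = (36.2479 − 31.7) / (39 − 31.7) = 4.5479 / 7.3 = 0.62300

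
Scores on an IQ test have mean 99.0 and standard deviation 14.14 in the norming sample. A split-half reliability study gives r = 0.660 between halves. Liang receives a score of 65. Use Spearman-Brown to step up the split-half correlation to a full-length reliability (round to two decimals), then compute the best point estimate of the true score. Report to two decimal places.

Spearman-Brown: ρ = 2r/(1 + r) = 2(0.660)/(1 + 0.660) = 1.3200/1.660 = 0.7952 → 0.80
T̂ = ρX + (1 − ρ)μ
  = 0.80 × 65 + 0.20 × 99.0
  = 52.00 + 19.800
  = 71.800
  ≈ 71.80

71.80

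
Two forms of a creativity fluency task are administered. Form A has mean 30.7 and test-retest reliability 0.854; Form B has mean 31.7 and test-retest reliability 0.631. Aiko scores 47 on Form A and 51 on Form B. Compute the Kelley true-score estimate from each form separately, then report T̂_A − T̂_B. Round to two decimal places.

T̂_A = 0.854(47) + 0.146(30.7) = 44.6202
T̂_B = 0.631(51) + 0.369(31.7) = 43.8783
T̂_A − T̂_B = 0.7419

0.74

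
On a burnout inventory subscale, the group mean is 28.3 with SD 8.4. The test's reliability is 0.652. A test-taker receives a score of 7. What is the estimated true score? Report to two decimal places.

14.41

T̂ = ρX + (1 − ρ)μ
  = 0.652 × 7 + 0.348 × 28.3
  = 4.564 + 9.8484
  = 14.412
  ≈ 14.41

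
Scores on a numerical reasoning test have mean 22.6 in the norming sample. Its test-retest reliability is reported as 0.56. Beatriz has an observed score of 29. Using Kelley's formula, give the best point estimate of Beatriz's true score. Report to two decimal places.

26.18

Kelley's formula gives T̂ = 0.56·29 + 0.44·22.6 = 16.24 + 9.944 = 26.184.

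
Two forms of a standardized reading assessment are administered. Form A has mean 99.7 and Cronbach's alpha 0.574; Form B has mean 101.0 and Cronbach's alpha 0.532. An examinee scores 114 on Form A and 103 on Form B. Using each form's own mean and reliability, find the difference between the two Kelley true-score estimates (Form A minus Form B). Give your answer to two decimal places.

T̂_A = 0.574(114) + 0.426(99.7) = 107.9082
T̂_B = 0.532(103) + 0.468(101.0) = 102.0640
T̂_A − T̂_B = 5.8442

5.84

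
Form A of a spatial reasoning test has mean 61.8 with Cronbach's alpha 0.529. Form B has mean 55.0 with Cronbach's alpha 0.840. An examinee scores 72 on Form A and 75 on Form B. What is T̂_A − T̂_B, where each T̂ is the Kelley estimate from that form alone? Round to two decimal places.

-4.60

T̂_A = 0.529(72) + 0.471(61.8) = 67.1958
T̂_B = 0.840(75) + 0.160(55.0) = 71.8000
T̂_A − T̂_B = -4.6042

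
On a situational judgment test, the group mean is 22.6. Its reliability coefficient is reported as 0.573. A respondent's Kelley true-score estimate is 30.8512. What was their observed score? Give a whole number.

37

T̂ = ρX + (1 − ρ)μ  ⇒  X = (T̂ − (1 − ρ)μ) / ρ
X = (30.8512 − 0.427 × 22.6) / 0.573 = (30.8512 − 9.6502) / 0.573 = 21.2010 / 0.573 = 37.00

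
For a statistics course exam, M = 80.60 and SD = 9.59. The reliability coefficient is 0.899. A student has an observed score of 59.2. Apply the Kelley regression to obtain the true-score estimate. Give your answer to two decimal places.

61.36

Weight the observed score by reliability and the mean by (1 − reliability): T̂ = 0.899·59.2 + 0.101·80.60 = 53.2208 + 8.14060 = 61.361.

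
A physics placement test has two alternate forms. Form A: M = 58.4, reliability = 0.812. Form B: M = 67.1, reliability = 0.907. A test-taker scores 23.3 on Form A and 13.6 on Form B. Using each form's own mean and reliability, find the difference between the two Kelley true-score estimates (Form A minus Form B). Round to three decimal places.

T̂_A = 0.812(23.3) + 0.188(58.4) = 29.89880
T̂_B = 0.907(13.6) + 0.093(67.1) = 18.57550
T̂_A − T̂_B = 11.32330

11.323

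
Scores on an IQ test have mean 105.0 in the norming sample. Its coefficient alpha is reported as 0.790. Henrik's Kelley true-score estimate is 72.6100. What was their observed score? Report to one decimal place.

T̂ = ρX + (1 − ρ)μ  ⇒  X = (T̂ − (1 − ρ)μ) / ρ
X = (72.6100 − 0.210 × 105.0) / 0.790 = (72.6100 − 22.0500) / 0.790 = 50.5600 / 0.790 = 64.000

64.0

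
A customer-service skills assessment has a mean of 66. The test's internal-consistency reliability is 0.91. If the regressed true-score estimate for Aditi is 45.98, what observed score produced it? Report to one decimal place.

T̂ = ρX + (1 − ρ)μ  ⇒  X = (T̂ − (1 − ρ)μ) / ρ
X = (45.98 − 0.09 × 66) / 0.91 = (45.98 − 5.94) / 0.91 = 40.04 / 0.91 = 44.000

44.0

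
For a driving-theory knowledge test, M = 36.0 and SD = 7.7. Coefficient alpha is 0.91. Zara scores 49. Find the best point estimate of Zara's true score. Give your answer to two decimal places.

T̂ = ρX + (1 − ρ)μ
  = 0.91 × 49 + 0.09 × 36.0
  = 44.59 + 3.240
  = 47.830
  ≈ 47.83

47.83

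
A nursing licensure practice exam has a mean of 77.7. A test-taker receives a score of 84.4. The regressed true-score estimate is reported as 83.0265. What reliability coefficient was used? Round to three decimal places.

T̂ = ρX + (1 − ρ)μ  ⇒  T̂ − μ = ρ(X − μ)
ρ = (T̂ − μ)/(X − μ) = (83.0265 − 77.7) / (84.4 − 77.7) = 5.3265 / 6.7 = 0.79500

0.795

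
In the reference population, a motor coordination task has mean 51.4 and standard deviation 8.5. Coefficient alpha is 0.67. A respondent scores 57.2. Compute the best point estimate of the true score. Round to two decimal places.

55.29

T̂ = 0.67(57.2) + 0.33(51.4) = 38.324 + 16.962 = 55.286 → 55.29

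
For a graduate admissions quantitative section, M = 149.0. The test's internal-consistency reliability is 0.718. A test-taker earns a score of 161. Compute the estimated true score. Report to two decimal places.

157.62

Regress the observed score toward the mean by the unreliability: T̂ = 0.718·161 + 0.282·149.0 = 115.598 + 42.0180 = 157.616.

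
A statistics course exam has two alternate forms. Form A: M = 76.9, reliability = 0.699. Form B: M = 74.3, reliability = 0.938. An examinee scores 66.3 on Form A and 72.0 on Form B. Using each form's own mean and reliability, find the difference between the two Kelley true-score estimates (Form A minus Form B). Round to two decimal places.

T̂_A = 0.699(66.3) + 0.301(76.9) = 69.4906
T̂_B = 0.938(72.0) + 0.062(74.3) = 72.1426
T̂_A − T̂_B = -2.6520

-2.65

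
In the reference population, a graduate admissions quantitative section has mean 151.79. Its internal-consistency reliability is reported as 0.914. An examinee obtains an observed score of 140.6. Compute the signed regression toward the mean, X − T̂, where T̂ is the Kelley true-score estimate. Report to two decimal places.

Regress the observed score toward the mean by the unreliability: T̂ = 0.914·140.6 + 0.086·151.79 = 128.5084 + 13.05394 = 141.5623.
X − T̂ = 140.6 − 141.562 = -0.962 → -0.96

-0.96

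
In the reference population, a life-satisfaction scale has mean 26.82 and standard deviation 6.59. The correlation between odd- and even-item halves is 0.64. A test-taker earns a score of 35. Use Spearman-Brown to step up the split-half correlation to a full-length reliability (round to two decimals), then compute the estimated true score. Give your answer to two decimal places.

33.20

Spearman-Brown: ρ = 2r/(1 + r) = 2(0.64)/(1 + 0.64) = 1.280/1.64 = 0.7805 → 0.78
T̂ = ρX + (1 − ρ)μ
  = 0.78 × 35 + 0.22 × 26.82
  = 27.30 + 5.9004
  = 33.200
  ≈ 33.20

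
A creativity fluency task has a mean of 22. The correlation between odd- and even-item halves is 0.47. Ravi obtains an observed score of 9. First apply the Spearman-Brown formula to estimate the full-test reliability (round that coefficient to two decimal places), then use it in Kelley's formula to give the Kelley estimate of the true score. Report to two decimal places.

13.68

Spearman-Brown: ρ = 2r/(1 + r) = 2(0.47)/(1 + 0.47) = 0.940/1.47 = 0.6395 → 0.64
Regress the observed score toward the mean by the unreliability: T̂ = 0.64·9 + 0.36·22 = 5.76 + 7.92 = 13.680.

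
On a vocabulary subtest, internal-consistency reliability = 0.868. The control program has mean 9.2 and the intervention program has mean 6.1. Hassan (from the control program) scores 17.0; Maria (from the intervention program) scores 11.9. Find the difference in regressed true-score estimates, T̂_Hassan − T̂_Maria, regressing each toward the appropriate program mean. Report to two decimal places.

T̂_Hassan = 0.868(17.0) + 0.132(9.2) = 15.9704
T̂_Maria = 0.868(11.9) + 0.132(6.1) = 11.1344
Difference = 15.9704 − 11.1344 = 4.8360

4.84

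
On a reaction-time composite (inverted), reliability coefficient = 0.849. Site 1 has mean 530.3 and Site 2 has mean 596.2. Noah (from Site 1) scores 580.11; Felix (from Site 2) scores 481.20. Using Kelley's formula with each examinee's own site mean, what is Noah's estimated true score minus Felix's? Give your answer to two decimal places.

74.02

T̂_Noah = 0.849(580.11) + 0.151(530.3) = 572.5887
T̂_Felix = 0.849(481.20) + 0.151(596.2) = 498.5650
Difference = 572.5887 − 498.5650 = 74.0237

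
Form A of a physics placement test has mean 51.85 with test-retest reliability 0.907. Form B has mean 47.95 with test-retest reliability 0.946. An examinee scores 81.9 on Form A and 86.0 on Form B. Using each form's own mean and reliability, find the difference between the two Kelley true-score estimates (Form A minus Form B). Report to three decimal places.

T̂_A = 0.907(81.9) + 0.093(51.85) = 79.10535
T̂_B = 0.946(86.0) + 0.054(47.95) = 83.94530
T̂_A − T̂_B = -4.83995

-4.840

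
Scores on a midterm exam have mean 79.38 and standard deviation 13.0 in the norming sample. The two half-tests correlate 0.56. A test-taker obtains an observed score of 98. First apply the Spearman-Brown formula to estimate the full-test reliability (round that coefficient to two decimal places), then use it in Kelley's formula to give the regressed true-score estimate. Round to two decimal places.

Spearman-Brown: ρ = 2r/(1 + r) = 2(0.56)/(1 + 0.56) = 1.120/1.56 = 0.7179 → 0.72
T̂ = 0.72(98) + 0.28(79.38) = 70.56 + 22.2264 = 92.786 → 92.79

92.79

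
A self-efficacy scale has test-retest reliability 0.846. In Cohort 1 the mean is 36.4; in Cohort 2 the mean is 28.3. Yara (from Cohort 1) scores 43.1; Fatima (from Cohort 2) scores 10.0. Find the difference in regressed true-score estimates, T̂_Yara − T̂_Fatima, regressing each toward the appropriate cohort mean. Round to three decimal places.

T̂_Yara = 0.846(43.1) + 0.154(36.4) = 42.06820
T̂_Fatima = 0.846(10.0) + 0.154(28.3) = 12.81820
Difference = 42.06820 − 12.81820 = 29.25000

29.250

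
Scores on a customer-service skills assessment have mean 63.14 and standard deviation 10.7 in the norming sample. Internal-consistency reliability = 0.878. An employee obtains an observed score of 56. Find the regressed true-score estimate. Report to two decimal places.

T̂ = 0.878(56) + 0.122(63.14) = 49.168 + 7.70308 = 56.871 → 56.87

56.87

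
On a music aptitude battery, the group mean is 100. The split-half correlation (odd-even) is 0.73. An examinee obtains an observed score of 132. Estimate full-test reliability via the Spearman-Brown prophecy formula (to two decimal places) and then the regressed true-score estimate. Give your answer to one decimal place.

Spearman-Brown: ρ = 2r/(1 + r) = 2(0.73)/(1 + 0.73) = 1.460/1.73 = 0.8439 → 0.84
Weight the observed score by reliability and the mean by (1 − reliability): T̂ = 0.84·132 + 0.16·100 = 110.88 + 16.00 = 126.88.

126.9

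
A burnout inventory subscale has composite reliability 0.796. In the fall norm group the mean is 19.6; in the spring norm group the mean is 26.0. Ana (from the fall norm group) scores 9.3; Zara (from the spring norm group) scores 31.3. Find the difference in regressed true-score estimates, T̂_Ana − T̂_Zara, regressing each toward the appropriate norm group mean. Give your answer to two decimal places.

T̂_Ana = 0.796(9.3) + 0.204(19.6) = 11.4012
T̂_Zara = 0.796(31.3) + 0.204(26.0) = 30.2188
Difference = 11.4012 − 30.2188 = -18.8176

-18.82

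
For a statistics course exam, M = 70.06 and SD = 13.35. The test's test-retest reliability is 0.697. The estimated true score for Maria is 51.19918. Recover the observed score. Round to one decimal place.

43.0

T̂ = ρX + (1 − ρ)μ  ⇒  X = (T̂ − (1 − ρ)μ) / ρ
X = (51.19918 − 0.303 × 70.06) / 0.697 = (51.19918 − 21.22818) / 0.697 = 29.97100 / 0.697 = 43.000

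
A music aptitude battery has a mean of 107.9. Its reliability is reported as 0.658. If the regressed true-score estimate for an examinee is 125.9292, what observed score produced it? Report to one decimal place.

T̂ = ρX + (1 − ρ)μ  ⇒  X = (T̂ − (1 − ρ)μ) / ρ
X = (125.9292 − 0.342 × 107.9) / 0.658 = (125.9292 − 36.9018) / 0.658 = 89.0274 / 0.658 = 135.300

135.3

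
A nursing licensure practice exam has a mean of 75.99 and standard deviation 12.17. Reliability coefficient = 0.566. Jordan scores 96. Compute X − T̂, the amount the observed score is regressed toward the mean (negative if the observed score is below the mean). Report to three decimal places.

8.684

T̂ = 0.566(96) + 0.434(75.99) = 54.336 + 32.97966 = 87.31566 → 87.3157
X − T̂ = 96 − 87.3157 = 8.6843 → 8.684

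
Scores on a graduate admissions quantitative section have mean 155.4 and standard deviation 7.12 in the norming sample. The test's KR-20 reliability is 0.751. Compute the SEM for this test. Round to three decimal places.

SEM = SD · √(1 − ρ) = 7.12 × √0.249 = 7.12 × 0.4990 = 3.5529

3.553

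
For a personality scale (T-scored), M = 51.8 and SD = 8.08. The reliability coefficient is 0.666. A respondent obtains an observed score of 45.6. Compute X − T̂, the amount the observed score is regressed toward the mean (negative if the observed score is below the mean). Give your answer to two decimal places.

T̂ = 0.666(45.6) + 0.334(51.8) = 30.3696 + 17.3012 = 47.6708 → 47.671
X − T̂ = 45.6 − 47.671 = -2.071 → -2.07

-2.07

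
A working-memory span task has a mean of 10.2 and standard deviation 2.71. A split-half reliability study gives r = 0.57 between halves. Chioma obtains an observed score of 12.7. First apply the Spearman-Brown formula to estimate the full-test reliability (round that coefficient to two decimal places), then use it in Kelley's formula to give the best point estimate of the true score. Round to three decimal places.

Spearman-Brown: ρ = 2r/(1 + r) = 2(0.57)/(1 + 0.57) = 1.140/1.57 = 0.7261 → 0.73
T̂ = ρX + (1 − ρ)μ
  = 0.73 × 12.7 + 0.27 × 10.2
  = 9.271 + 2.754
  = 12.0250
  ≈ 12.025

12.025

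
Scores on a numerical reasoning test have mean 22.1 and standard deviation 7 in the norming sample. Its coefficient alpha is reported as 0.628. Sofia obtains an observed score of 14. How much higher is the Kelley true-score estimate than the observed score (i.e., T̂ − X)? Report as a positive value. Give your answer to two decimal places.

3.01

T̂ = 0.628(14) + 0.372(22.1) = 8.792 + 8.2212 = 17.0132 → 17.013
T̂ − X = 17.013 − 14 = 3.013 → 3.01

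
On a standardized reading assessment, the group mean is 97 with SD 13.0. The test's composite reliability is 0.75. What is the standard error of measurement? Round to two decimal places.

6.50

SEM = SD · √(1 − ρ) = 13.0 × √0.25 = 13.0 × 0.5000 = 6.500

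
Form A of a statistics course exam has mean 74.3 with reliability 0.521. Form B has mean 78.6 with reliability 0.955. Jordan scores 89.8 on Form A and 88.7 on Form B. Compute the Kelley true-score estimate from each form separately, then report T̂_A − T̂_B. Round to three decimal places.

T̂_A = 0.521(89.8) + 0.479(74.3) = 82.37550
T̂_B = 0.955(88.7) + 0.045(78.6) = 88.24550
T̂_A − T̂_B = -5.87000

-5.870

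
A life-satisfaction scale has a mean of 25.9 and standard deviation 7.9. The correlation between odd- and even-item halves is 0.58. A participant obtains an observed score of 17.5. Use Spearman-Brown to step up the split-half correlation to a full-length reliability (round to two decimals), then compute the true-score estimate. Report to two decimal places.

Spearman-Brown: ρ = 2r/(1 + r) = 2(0.58)/(1 + 0.58) = 1.160/1.58 = 0.7342 → 0.73
Weight the observed score by reliability and the mean by (1 − reliability): T̂ = 0.73·17.5 + 0.27·25.9 = 12.775 + 6.993 = 19.768.

19.77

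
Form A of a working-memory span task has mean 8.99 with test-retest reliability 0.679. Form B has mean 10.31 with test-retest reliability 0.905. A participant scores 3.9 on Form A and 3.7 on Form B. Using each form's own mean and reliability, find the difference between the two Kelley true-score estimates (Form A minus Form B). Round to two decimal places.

T̂_A = 0.679(3.9) + 0.321(8.99) = 5.5339
T̂_B = 0.905(3.7) + 0.095(10.31) = 4.3280
T̂_A − T̂_B = 1.2059

1.21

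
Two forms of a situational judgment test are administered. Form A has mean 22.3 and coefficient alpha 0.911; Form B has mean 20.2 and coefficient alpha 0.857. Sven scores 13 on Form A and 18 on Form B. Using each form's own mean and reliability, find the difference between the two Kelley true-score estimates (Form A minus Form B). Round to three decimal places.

T̂_A = 0.911(13) + 0.089(22.3) = 13.82770
T̂_B = 0.857(18) + 0.143(20.2) = 18.31460
T̂_A − T̂_B = -4.48690

-4.487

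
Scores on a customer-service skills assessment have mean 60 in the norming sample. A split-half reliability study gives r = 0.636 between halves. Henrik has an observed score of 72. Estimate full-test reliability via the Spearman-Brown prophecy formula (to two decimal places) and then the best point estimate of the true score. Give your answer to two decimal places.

Spearman-Brown: ρ = 2r/(1 + r) = 2(0.636)/(1 + 0.636) = 1.2720/1.636 = 0.7775 → 0.78
T̂ = 0.78(72) + 0.22(60) = 56.16 + 13.20 = 69.360 → 69.36

69.36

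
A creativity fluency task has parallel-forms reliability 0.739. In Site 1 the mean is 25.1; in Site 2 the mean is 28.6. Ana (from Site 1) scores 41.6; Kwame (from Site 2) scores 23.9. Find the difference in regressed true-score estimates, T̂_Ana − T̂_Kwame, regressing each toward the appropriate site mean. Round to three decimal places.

T̂_Ana = 0.739(41.6) + 0.261(25.1) = 37.29350
T̂_Kwame = 0.739(23.9) + 0.261(28.6) = 25.12670
Difference = 37.29350 − 25.12670 = 12.16680

12.167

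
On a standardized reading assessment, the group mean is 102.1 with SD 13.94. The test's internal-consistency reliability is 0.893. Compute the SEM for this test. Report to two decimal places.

4.56

SEM = SD · √(1 − ρ) = 13.94 × √0.107 = 13.94 × 0.3271 = 4.560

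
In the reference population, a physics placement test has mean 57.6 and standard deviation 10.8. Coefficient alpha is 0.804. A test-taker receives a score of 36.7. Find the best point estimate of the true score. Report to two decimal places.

40.80

T̂ = ρX + (1 − ρ)μ
  = 0.804 × 36.7 + 0.196 × 57.6
  = 29.5068 + 11.2896
  = 40.796
  ≈ 40.80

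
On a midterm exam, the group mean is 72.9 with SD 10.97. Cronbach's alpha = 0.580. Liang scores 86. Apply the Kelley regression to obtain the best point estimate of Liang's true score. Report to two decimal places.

80.50

T̂ = 0.580(86) + 0.420(72.9) = 49.880 + 30.6180 = 80.498 → 80.50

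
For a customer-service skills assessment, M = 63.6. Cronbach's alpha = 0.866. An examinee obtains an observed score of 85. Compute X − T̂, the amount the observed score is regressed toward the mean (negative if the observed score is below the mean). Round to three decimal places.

2.868

T̂ = 0.866(85) + 0.134(63.6) = 73.610 + 8.5224 = 82.13240 → 82.1324
X − T̂ = 85 − 82.1324 = 2.8676 → 2.868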